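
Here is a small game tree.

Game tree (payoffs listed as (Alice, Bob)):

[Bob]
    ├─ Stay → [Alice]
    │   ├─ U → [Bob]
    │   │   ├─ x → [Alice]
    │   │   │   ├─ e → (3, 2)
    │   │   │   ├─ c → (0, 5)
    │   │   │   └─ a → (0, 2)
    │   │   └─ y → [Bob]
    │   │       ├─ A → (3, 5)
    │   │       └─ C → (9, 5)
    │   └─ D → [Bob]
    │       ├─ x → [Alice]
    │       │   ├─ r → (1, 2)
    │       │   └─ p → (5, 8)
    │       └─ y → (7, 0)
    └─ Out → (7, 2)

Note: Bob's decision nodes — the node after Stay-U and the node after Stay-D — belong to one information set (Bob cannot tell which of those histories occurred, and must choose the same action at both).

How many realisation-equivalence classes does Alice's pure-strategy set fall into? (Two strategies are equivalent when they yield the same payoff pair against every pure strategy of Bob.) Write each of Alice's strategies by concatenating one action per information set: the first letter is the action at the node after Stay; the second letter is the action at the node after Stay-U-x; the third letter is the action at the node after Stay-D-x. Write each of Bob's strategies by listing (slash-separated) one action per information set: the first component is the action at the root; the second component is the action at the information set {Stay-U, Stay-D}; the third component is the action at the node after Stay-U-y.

5

Alice has 12 pure strategies: Uer, Uep, Ucr, Ucp, Uar, Uap, Der, Dep, Dcr, Dcp, Dar, Dap. Columns: Stay/x/A, Stay/x/C, Stay/y/A, Stay/y/C, Out/x/A, Out/x/C, Out/y/A, Out/y/C.
{Uer, Uep} → row (3,2) (3,2) (3,5) (9,5) (7,2) (7,2) (7,2) (7,2)
{Ucr, Ucp} → row (0,5) (0,5) (3,5) (9,5) (7,2) (7,2) (7,2) (7,2)
{Uar, Uap} → row (0,2) (0,2) (3,5) (9,5) (7,2) (7,2) (7,2) (7,2)
{Der, Dcr, Dar} → row (1,2) (1,2) (7,0) (7,0) (7,2) (7,2) (7,2) (7,2)
{Dep, Dcp, Dap} → row (5,8) (5,8) (7,0) (7,0) (7,2) (7,2) (7,2) (7,2)
That's 5 distinct rows out of 12 strategies.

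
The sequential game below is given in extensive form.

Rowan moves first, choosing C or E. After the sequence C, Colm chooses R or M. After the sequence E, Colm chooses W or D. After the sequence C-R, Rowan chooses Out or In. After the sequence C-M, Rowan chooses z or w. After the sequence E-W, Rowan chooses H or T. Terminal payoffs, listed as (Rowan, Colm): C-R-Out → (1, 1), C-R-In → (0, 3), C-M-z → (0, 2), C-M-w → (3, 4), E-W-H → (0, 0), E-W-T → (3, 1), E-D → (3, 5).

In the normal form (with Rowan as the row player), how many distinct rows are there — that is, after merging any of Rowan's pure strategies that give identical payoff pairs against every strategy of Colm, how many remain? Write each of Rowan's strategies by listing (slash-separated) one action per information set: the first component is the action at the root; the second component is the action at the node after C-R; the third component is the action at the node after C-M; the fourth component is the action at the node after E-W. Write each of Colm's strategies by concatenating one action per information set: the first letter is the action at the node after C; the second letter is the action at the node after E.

6

Rowan has 16 pure strategies: C/Out/z/H, C/Out/z/T, C/Out/w/H, C/Out/w/T, C/In/z/H, C/In/z/T, C/In/w/H, C/In/w/T, E/Out/z/H, E/Out/z/T, E/Out/w/H, E/Out/w/T, E/In/z/H, E/In/z/T, E/In/w/H, E/In/w/T. Columns: RW, RD, MW, MD.
{C/Out/z/H, C/Out/z/T} → row (1,1) (1,1) (0,2) (0,2)
{C/Out/w/H, C/Out/w/T} → row (1,1) (1,1) (3,4) (3,4)
{C/In/z/H, C/In/z/T} → row (0,3) (0,3) (0,2) (0,2)
{C/In/w/H, C/In/w/T} → row (0,3) (0,3) (3,4) (3,4)
{E/Out/z/H, E/Out/w/H, E/In/z/H, E/In/w/H} → row (0,0) (3,5) (0,0) (3,5)
{E/Out/z/T, E/Out/w/T, E/In/z/T, E/In/w/T} → row (3,1) (3,5) (3,1) (3,5)
That's 6 distinct rows out of 16 strategies.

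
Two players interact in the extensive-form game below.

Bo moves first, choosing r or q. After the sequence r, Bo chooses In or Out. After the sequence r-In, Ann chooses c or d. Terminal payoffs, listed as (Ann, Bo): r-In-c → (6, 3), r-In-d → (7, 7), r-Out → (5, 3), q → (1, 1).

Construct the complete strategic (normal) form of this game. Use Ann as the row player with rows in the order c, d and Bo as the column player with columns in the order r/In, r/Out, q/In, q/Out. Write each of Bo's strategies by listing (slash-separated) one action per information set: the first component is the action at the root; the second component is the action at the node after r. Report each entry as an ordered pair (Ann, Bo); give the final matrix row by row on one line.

c: (6,3) (5,3) (1,1) (1,1) | d: (7,7) (5,3) (1,1) (1,1)

Row c: r/In→(6,3), r/Out→(5,3), q/In→(1,1), q/Out→(1,1)
Row d: r/In→(7,7), r/Out→(5,3), q/In→(1,1), q/Out→(1,1)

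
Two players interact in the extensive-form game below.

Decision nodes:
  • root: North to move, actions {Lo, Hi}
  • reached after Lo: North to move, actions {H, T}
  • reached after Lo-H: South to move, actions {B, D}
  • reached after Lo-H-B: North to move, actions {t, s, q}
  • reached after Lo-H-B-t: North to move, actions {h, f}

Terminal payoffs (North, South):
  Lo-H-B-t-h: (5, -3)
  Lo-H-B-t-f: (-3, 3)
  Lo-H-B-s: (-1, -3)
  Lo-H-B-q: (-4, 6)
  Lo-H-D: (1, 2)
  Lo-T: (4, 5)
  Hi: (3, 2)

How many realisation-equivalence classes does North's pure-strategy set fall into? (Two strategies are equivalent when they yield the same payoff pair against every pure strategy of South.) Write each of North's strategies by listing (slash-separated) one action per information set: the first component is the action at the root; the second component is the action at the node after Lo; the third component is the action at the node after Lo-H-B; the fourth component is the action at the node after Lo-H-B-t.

North has 24 pure strategies: Lo/H/t/h, Lo/H/t/f, Lo/H/s/h, Lo/H/s/f, Lo/H/q/h, Lo/H/q/f, Lo/T/t/h, Lo/T/t/f, Lo/T/s/h, Lo/T/s/f, Lo/T/q/h, Lo/T/q/f, Hi/H/t/h, Hi/H/t/f, Hi/H/s/h, Hi/H/s/f, Hi/H/q/h, Hi/H/q/f, Hi/T/t/h, Hi/T/t/f, Hi/T/s/h, Hi/T/s/f, Hi/T/q/h, Hi/T/q/f. Columns: B, D.
{Lo/H/t/h} → row (5,-3) (1,2)
{Lo/H/t/f} → row (-3,3) (1,2)
{Lo/H/s/h, Lo/H/s/f} → row (-1,-3) (1,2)
{Lo/H/q/h, Lo/H/q/f} → row (-4,6) (1,2)
{Lo/T/t/h, Lo/T/t/f, Lo/T/s/h, Lo/T/s/f, Lo/T/q/h, Lo/T/q/f} → row (4,5) (4,5)
{Hi/H/t/h, Hi/H/t/f, Hi/H/s/h, Hi/H/s/f, Hi/H/q/h, Hi/H/q/f, Hi/T/t/h, Hi/T/t/f, Hi/T/s/h, Hi/T/s/f, Hi/T/q/h, Hi/T/q/f} → row (3,2) (3,2)
That's 6 distinct rows out of 24 strategies.

6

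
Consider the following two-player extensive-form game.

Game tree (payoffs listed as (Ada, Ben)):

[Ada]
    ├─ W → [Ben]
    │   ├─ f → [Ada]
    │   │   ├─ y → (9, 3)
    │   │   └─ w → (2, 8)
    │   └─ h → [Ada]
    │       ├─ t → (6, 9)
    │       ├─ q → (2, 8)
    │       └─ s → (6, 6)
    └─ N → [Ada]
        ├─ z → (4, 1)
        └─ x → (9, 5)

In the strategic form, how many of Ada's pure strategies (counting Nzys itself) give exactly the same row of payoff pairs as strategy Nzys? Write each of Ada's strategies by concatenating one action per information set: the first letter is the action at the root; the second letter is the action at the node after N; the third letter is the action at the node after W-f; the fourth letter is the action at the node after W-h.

6

Row for Nzys (columns f, h): (4,1) (4,1).
Under Nzys, Ada's choice at the node after W-f and at the node after W-h can never be reached regardless of what Ben does, so varying those choices leaves every outcome unchanged.
Holding the reachable choices fixed and varying the unreachable ones freely already gives 2 × 3 = 6 equivalent strategies.
No other strategy reproduces this row, so those 6 are the full class: Nzyt, Nzyq, Nzys, Nzwt, Nzwq, Nzws.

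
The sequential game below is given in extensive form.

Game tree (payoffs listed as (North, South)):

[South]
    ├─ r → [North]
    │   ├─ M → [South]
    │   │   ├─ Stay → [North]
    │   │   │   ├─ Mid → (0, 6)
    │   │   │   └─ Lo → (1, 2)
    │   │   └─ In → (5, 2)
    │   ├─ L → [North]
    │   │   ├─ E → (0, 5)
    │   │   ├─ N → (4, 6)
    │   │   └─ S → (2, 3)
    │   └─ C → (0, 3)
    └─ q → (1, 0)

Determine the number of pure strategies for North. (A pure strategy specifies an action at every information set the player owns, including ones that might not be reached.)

North owns the node after r with actions {M, L, C} — three choices.
North owns the node after r-L with actions {E, N, S} — three choices.
North owns the node after r-M-Stay with actions {Mid, Lo} — two choices.
A pure strategy fixes one action at each information set independently, so the count is the product 3 × 3 × 2 = 18.
(For reference, South has 4 pure strategies, giving a 18×4 normal-form matrix.)

18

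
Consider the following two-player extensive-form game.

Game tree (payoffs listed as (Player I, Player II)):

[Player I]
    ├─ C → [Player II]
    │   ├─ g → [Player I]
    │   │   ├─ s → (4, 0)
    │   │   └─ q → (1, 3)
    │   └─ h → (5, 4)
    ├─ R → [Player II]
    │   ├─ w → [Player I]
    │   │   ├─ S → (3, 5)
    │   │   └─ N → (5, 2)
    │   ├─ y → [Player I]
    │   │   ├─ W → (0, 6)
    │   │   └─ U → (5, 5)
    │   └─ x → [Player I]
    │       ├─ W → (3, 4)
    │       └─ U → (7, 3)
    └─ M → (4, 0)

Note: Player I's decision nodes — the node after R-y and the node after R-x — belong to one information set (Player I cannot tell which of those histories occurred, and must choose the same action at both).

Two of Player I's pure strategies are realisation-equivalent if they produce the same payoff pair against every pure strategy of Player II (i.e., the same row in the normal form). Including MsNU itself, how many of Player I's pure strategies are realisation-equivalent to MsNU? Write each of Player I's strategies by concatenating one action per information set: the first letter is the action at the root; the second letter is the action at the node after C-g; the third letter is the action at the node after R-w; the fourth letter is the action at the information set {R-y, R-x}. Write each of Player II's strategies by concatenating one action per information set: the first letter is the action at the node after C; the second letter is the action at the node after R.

8

Row for MsNU (columns gw, gy, gx, hw, hy, hx): (4,0) (4,0) (4,0) (4,0) (4,0) (4,0).
Under MsNU, Player I's choice at the node after C-g and at the node after R-w and at the information set {R-y, R-x} can never be reached regardless of what Player II does, so varying those choices leaves every outcome unchanged.
Holding the reachable choices fixed and varying the unreachable ones freely already gives 2 × 2 × 2 = 8 equivalent strategies.
No other strategy reproduces this row, so those 8 are the full class: MsSW, MsSU, MsNW, MsNU, MqSW, MqSU, MqNW, MqNU.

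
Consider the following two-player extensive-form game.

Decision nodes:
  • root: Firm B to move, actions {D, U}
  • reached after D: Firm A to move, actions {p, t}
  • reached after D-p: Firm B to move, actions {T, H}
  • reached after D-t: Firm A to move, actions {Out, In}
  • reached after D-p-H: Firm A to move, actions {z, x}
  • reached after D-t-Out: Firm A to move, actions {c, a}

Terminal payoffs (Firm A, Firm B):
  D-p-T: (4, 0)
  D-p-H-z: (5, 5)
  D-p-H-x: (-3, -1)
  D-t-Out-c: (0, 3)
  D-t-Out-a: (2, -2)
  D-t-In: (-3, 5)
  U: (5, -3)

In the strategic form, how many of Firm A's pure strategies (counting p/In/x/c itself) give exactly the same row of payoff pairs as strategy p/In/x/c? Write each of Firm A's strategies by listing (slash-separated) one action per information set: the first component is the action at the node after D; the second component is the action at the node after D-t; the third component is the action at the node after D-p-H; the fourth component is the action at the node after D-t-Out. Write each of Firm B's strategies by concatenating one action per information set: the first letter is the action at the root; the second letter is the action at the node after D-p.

4

Row for p/In/x/c (columns DT, DH, UT, UH): (4,0) (-3,-1) (5,-3) (5,-3).
Under p/In/x/c, Firm A's choice at the node after D-t and at the node after D-t-Out can never be reached regardless of what Firm B does, so varying those choices leaves every outcome unchanged.
Holding the reachable choices fixed and varying the unreachable ones freely already gives 2 × 2 = 4 equivalent strategies.
No other strategy reproduces this row, so those 4 are the full class: p/Out/x/c, p/Out/x/a, p/In/x/c, p/In/x/a.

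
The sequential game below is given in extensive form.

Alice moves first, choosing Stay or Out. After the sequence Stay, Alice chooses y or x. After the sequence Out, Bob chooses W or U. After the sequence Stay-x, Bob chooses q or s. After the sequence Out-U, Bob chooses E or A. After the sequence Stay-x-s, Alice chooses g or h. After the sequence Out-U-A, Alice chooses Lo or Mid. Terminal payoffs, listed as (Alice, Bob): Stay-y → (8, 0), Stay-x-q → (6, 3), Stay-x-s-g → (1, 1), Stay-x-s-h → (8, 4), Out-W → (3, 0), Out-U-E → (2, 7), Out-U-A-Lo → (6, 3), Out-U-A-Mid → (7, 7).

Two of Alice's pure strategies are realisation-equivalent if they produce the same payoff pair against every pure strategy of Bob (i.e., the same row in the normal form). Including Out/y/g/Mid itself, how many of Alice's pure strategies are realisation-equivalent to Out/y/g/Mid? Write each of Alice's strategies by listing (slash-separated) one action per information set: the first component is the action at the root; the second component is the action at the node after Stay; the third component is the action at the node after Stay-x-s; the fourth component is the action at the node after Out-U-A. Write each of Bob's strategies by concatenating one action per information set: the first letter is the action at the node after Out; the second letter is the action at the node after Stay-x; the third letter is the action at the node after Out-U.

Row for Out/y/g/Mid (columns WqE, WqA, WsE, WsA, UqE, UqA, UsE, UsA): (3,0) (3,0) (3,0) (3,0) (2,7) (7,7) (2,7) (7,7).
Under Out/y/g/Mid, Alice's choice at the node after Stay and at the node after Stay-x-s can never be reached regardless of what Bob does, so varying those choices leaves every outcome unchanged.
Holding the reachable choices fixed and varying the unreachable ones freely already gives 2 × 2 = 4 equivalent strategies.
No other strategy reproduces this row, so those 4 are the full class: Out/y/g/Mid, Out/y/h/Mid, Out/x/g/Mid, Out/x/h/Mid.

4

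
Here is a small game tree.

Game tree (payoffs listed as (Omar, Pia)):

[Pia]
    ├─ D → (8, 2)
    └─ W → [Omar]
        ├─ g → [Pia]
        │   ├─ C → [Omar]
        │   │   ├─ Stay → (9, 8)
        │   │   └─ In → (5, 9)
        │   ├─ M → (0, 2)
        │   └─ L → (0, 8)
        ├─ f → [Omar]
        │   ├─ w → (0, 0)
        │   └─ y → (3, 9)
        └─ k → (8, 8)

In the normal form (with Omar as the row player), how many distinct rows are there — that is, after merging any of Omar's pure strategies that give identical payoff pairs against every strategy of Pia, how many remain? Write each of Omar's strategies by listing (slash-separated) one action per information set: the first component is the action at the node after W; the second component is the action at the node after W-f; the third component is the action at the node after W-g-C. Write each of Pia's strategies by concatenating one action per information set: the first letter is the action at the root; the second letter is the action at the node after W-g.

Omar has 12 pure strategies: g/w/Stay, g/w/In, g/y/Stay, g/y/In, f/w/Stay, f/w/In, f/y/Stay, f/y/In, k/w/Stay, k/w/In, k/y/Stay, k/y/In. Columns: DC, DM, DL, WC, WM, WL.
{g/w/Stay, g/y/Stay} → row (8,2) (8,2) (8,2) (9,8) (0,2) (0,8)
{g/w/In, g/y/In} → row (8,2) (8,2) (8,2) (5,9) (0,2) (0,8)
{f/w/Stay, f/w/In} → row (8,2) (8,2) (8,2) (0,0) (0,0) (0,0)
{f/y/Stay, f/y/In} → row (8,2) (8,2) (8,2) (3,9) (3,9) (3,9)
{k/w/Stay, k/w/In, k/y/Stay, k/y/In} → row (8,2) (8,2) (8,2) (8,8) (8,8) (8,8)
That's 5 distinct rows out of 12 strategies.

5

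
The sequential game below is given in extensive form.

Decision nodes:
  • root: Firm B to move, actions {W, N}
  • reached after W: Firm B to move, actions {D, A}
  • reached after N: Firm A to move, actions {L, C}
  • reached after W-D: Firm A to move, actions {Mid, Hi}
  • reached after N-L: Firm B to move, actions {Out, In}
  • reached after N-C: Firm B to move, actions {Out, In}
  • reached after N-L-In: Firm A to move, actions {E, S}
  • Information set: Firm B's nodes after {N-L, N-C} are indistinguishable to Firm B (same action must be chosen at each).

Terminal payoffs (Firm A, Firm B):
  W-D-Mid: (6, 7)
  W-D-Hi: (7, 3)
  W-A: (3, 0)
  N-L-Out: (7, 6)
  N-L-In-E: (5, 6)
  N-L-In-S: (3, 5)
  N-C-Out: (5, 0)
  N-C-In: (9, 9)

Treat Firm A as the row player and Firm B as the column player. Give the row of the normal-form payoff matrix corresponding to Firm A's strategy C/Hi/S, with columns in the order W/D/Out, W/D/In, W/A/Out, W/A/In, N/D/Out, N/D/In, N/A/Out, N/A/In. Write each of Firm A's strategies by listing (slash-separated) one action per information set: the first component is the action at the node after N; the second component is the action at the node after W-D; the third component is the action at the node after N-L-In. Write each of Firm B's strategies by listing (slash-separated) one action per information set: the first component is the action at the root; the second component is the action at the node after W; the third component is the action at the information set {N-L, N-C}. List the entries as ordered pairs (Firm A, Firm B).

vs W/D/Out: Firm B plays W → Firm B plays D at [W] → Firm A plays Hi at [W-D] → (7, 3)
vs W/D/In: Firm B plays W → Firm B plays D at [W] → Firm A plays Hi at [W-D] → (7, 3)
vs W/A/Out: Firm B plays W → Firm B plays A at [W] → (3, 0)
vs W/A/In: Firm B plays W → Firm B plays A at [W] → (3, 0)
vs N/D/Out: Firm B plays N → Firm A plays C at [N] → Firm B plays Out at [N-C] → (5, 0)
vs N/D/In: Firm B plays N → Firm A plays C at [N] → Firm B plays In at [N-C] → (9, 9)
vs N/A/Out: Firm B plays N → Firm A plays C at [N] → Firm B plays Out at [N-C] → (5, 0)
vs N/A/In: Firm B plays N → Firm A plays C at [N] → Firm B plays In at [N-C] → (9, 9)

(7,3) (7,3) (3,0) (3,0) (5,0) (9,9) (5,0) (9,9)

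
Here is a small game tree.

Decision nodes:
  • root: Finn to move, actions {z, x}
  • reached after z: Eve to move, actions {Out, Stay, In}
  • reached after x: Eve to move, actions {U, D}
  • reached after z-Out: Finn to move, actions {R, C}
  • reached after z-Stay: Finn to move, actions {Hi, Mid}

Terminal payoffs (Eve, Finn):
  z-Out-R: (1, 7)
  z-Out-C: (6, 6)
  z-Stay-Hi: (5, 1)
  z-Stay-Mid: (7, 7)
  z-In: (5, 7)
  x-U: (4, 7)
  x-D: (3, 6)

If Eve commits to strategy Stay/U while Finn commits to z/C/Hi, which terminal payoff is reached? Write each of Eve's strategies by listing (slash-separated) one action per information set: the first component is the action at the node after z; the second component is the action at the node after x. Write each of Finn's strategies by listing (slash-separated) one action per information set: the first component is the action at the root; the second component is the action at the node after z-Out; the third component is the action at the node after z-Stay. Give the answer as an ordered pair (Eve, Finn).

(5, 1)

Trace the play path from the root:
  Finn plays z
  Eve plays Stay at [z]
  Finn plays Hi at [z-Stay]
→ terminal payoff (5, 1).
(Eve's choice at the node after x is never reached on this path, so it doesn't affect the outcome.)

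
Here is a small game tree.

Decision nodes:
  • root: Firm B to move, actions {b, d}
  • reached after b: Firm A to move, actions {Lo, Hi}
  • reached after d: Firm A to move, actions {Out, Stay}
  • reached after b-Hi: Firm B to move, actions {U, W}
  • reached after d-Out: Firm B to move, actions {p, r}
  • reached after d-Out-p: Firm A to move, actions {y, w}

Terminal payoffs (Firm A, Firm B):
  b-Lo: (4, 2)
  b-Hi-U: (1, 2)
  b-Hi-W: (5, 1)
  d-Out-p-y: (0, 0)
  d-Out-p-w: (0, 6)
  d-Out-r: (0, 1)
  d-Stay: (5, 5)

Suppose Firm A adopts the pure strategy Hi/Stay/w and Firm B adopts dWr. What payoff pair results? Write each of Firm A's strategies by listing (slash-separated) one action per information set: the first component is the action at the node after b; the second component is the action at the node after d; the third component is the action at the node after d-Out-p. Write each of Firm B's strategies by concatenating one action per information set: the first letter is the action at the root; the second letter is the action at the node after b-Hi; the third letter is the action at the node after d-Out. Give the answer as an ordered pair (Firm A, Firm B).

Trace the play path from the root:
  Firm B plays d
  Firm A plays Stay at [d]
→ terminal payoff (5, 5).
(Firm A's choice at the node after b is never reached on this path, so it doesn't affect the outcome.)

(5, 5)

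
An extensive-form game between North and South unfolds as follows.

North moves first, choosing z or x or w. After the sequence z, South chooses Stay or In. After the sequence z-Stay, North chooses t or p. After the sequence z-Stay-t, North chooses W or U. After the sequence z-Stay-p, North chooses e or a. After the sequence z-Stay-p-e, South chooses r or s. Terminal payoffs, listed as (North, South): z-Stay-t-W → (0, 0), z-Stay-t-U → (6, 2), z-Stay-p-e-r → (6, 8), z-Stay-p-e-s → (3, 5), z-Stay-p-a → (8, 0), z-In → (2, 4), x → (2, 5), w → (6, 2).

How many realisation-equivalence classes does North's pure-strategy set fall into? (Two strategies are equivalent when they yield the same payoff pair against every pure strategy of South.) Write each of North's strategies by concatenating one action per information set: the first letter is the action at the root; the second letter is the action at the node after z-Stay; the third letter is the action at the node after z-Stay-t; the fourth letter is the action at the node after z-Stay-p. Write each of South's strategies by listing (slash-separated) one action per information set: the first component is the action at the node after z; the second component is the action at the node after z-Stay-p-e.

North has 24 pure strategies: ztWe, ztWa, ztUe, ztUa, zpWe, zpWa, zpUe, zpUa, xtWe, xtWa, xtUe, xtUa, xpWe, xpWa, xpUe, xpUa, wtWe, wtWa, wtUe, wtUa, wpWe, wpWa, wpUe, wpUa. Columns: Stay/r, Stay/s, In/r, In/s.
{ztWe, ztWa} → row (0,0) (0,0) (2,4) (2,4)
{ztUe, ztUa} → row (6,2) (6,2) (2,4) (2,4)
{zpWe, zpUe} → row (6,8) (3,5) (2,4) (2,4)
{zpWa, zpUa} → row (8,0) (8,0) (2,4) (2,4)
{xtWe, xtWa, xtUe, xtUa, xpWe, xpWa, xpUe, xpUa} → row (2,5) (2,5) (2,5) (2,5)
{wtWe, wtWa, wtUe, wtUa, wpWe, wpWa, wpUe, wpUa} → row (6,2) (6,2) (6,2) (6,2)
That's 6 distinct rows out of 24 strategies.

6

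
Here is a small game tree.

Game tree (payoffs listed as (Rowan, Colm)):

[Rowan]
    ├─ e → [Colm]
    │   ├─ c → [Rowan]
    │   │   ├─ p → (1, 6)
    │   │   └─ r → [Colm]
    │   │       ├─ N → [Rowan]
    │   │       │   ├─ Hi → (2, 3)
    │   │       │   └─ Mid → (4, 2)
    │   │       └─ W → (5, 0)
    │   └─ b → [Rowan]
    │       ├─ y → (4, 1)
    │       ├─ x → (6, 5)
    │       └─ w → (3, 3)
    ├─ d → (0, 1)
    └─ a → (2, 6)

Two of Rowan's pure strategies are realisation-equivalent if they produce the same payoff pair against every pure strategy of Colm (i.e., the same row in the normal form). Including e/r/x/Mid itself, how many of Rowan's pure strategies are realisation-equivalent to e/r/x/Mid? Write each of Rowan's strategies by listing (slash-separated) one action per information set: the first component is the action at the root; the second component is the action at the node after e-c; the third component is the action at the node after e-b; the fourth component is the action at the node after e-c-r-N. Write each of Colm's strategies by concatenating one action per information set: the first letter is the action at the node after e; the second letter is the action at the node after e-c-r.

Row for e/r/x/Mid (columns cN, cW, bN, bW): (4,2) (5,0) (6,5) (6,5).
Every one of Rowan's information sets is on the play path for some reply by Colm when Rowan follows e/r/x/Mid.
Changing the action at any of them therefore changes at least one column, so only e/r/x/Mid itself gives this row.

1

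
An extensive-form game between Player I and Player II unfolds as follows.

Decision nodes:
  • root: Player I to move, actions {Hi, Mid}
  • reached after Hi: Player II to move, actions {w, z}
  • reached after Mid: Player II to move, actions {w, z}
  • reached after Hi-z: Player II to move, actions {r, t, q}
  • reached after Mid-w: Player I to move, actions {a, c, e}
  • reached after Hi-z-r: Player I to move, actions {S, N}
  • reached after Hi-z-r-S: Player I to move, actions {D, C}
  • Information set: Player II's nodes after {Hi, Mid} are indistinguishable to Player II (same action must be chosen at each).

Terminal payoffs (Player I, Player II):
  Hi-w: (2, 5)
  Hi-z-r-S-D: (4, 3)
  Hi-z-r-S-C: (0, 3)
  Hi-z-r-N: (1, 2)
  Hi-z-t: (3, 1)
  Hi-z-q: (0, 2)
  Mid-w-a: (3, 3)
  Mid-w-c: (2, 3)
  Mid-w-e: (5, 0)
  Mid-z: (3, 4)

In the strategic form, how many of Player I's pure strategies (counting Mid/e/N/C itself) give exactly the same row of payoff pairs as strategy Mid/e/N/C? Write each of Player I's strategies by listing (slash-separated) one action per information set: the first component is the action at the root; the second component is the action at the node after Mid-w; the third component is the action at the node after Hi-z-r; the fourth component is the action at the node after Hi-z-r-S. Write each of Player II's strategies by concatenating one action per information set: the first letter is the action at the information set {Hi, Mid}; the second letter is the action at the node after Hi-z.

4

Row for Mid/e/N/C (columns wr, wt, wq, zr, zt, zq): (5,0) (5,0) (5,0) (3,4) (3,4) (3,4).
Under Mid/e/N/C, Player I's choice at the node after Hi-z-r and at the node after Hi-z-r-S can never be reached regardless of what Player II does, so varying those choices leaves every outcome unchanged.
Holding the reachable choices fixed and varying the unreachable ones freely already gives 2 × 2 = 4 equivalent strategies.
No other strategy reproduces this row, so those 4 are the full class: Mid/e/S/D, Mid/e/S/C, Mid/e/N/D, Mid/e/N/C.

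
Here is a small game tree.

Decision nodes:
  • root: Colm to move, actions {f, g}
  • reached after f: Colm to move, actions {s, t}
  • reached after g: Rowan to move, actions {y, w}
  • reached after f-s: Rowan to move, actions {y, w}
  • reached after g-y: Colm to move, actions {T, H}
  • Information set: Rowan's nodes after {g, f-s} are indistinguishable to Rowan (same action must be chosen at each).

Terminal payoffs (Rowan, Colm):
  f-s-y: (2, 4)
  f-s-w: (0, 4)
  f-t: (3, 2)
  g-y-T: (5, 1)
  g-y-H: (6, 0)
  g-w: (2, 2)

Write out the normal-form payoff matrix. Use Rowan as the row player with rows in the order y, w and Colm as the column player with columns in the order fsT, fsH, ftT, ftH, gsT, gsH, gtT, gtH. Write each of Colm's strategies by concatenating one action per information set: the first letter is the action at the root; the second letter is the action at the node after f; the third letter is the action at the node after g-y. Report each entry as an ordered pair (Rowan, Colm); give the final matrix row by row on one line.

Row y: fsT→(2,4), fsH→(2,4), ftT→(3,2), ftH→(3,2), gsT→(5,1), gsH→(6,0), gtT→(5,1), gtH→(6,0)
Row w: fsT→(0,4), fsH→(0,4), ftT→(3,2), ftH→(3,2), gsT→(2,2), gsH→(2,2), gtT→(2,2), gtH→(2,2)

y: (2,4) (2,4) (3,2) (3,2) (5,1) (6,0) (5,1) (6,0) | w: (0,4) (0,4) (3,2) (3,2) (2,2) (2,2) (2,2) (2,2)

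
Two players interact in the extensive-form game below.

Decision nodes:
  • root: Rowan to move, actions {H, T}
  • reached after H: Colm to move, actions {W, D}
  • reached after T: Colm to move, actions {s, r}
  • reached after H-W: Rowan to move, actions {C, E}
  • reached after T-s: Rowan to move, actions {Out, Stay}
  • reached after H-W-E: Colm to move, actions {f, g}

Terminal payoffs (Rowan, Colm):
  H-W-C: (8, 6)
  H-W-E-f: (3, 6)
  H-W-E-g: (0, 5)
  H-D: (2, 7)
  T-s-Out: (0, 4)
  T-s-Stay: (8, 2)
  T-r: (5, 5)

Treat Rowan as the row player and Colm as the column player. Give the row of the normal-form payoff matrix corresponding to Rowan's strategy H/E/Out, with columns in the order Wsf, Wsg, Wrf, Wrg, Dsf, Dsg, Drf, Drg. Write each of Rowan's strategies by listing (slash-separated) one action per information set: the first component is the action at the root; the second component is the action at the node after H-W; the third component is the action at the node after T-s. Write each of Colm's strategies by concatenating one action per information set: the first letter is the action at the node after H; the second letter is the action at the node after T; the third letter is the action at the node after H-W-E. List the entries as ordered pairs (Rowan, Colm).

vs Wsf: Rowan plays H → Colm plays W at [H] → Rowan plays E at [H-W] → Colm plays f at [H-W-E] → (3, 6)
vs Wsg: Rowan plays H → Colm plays W at [H] → Rowan plays E at [H-W] → Colm plays g at [H-W-E] → (0, 5)
vs Wrf: Rowan plays H → Colm plays W at [H] → Rowan plays E at [H-W] → Colm plays f at [H-W-E] → (3, 6)
vs Wrg: Rowan plays H → Colm plays W at [H] → Rowan plays E at [H-W] → Colm plays g at [H-W-E] → (0, 5)
vs Dsf: Rowan plays H → Colm plays D at [H] → (2, 7)
vs Dsg: Rowan plays H → Colm plays D at [H] → (2, 7)
vs Drf: Rowan plays H → Colm plays D at [H] → (2, 7)
vs Drg: Rowan plays H → Colm plays D at [H] → (2, 7)

(3,6) (0,5) (3,6) (0,5) (2,7) (2,7) (2,7) (2,7)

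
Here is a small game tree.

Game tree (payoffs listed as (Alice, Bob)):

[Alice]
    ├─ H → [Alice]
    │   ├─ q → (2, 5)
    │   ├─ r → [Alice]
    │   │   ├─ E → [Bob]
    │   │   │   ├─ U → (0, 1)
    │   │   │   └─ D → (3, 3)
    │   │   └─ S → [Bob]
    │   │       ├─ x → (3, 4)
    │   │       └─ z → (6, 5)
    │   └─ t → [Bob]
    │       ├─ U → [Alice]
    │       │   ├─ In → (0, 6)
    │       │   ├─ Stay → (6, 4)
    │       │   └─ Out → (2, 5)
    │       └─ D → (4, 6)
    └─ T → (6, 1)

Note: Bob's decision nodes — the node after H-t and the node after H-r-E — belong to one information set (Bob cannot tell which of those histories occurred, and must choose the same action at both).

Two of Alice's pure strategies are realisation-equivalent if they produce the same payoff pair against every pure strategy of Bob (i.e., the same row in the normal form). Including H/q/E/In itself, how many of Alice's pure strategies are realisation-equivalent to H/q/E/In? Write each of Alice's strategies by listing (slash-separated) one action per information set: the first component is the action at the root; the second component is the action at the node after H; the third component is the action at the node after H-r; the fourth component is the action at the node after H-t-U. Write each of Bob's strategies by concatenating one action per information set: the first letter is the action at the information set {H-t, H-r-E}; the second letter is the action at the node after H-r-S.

Row for H/q/E/In (columns Ux, Uz, Dx, Dz): (2,5) (2,5) (2,5) (2,5).
Under H/q/E/In, Alice's choice at the node after H-r and at the node after H-t-U can never be reached regardless of what Bob does, so varying those choices leaves every outcome unchanged.
Holding the reachable choices fixed and varying the unreachable ones freely already gives 2 × 3 = 6 equivalent strategies.
No other strategy reproduces this row, so those 6 are the full class: H/q/E/In, H/q/E/Stay, H/q/E/Out, H/q/S/In, H/q/S/Stay, H/q/S/Out.

6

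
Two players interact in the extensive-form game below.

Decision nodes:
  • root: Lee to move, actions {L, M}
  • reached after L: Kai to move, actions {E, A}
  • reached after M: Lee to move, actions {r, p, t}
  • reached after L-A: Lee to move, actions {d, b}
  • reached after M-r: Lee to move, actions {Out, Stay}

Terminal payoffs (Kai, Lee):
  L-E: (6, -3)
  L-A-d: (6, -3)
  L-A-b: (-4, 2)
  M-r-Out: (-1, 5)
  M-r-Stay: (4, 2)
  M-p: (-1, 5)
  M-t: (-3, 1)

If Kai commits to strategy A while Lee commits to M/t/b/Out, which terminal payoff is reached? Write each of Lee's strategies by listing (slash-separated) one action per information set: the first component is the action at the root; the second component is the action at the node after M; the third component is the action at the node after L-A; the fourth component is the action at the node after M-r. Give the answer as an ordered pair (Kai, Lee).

Trace the play path from the root:
  Lee plays M
  Lee plays t at [M]
→ terminal payoff (-3, 1).
(Kai's choice at the node after L is never reached on this path, so it doesn't affect the outcome.)

(-3, 1)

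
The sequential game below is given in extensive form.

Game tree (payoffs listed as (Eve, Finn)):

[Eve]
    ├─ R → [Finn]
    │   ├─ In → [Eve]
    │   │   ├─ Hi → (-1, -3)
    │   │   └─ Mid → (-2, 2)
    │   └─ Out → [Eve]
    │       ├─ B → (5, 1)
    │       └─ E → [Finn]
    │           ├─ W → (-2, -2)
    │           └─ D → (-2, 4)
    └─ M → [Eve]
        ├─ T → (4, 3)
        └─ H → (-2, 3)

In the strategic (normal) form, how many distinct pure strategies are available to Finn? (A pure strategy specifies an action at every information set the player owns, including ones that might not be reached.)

4

Finn owns the node after R with actions {In, Out} — two choices.
Finn owns the node after R-Out-E with actions {W, D} — two choices.
A pure strategy fixes one action at each information set independently, so the count is the product 2 × 2 = 4.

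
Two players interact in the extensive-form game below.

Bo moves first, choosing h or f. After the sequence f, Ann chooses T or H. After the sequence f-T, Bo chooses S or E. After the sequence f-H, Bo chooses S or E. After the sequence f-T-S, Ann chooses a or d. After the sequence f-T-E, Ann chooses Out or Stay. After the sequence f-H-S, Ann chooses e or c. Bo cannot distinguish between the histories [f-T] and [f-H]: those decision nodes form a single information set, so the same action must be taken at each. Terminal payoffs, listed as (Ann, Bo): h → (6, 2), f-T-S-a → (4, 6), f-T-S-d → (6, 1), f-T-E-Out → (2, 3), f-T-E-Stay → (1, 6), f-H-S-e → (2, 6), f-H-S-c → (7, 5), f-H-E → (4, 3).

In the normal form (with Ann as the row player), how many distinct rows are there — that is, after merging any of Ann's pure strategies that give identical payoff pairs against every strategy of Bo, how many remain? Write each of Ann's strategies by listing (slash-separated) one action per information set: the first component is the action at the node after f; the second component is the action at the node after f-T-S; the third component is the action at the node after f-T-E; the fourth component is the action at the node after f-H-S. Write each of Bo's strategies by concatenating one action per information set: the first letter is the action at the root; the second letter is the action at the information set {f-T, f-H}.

6

Ann has 16 pure strategies: T/a/Out/e, T/a/Out/c, T/a/Stay/e, T/a/Stay/c, T/d/Out/e, T/d/Out/c, T/d/Stay/e, T/d/Stay/c, H/a/Out/e, H/a/Out/c, H/a/Stay/e, H/a/Stay/c, H/d/Out/e, H/d/Out/c, H/d/Stay/e, H/d/Stay/c. Columns: hS, hE, fS, fE.
{T/a/Out/e, T/a/Out/c} → row (6,2) (6,2) (4,6) (2,3)
{T/a/Stay/e, T/a/Stay/c} → row (6,2) (6,2) (4,6) (1,6)
{T/d/Out/e, T/d/Out/c} → row (6,2) (6,2) (6,1) (2,3)
{T/d/Stay/e, T/d/Stay/c} → row (6,2) (6,2) (6,1) (1,6)
{H/a/Out/e, H/a/Stay/e, H/d/Out/e, H/d/Stay/e} → row (6,2) (6,2) (2,6) (4,3)
{H/a/Out/c, H/a/Stay/c, H/d/Out/c, H/d/Stay/c} → row (6,2) (6,2) (7,5) (4,3)
That's 6 distinct rows out of 16 strategies.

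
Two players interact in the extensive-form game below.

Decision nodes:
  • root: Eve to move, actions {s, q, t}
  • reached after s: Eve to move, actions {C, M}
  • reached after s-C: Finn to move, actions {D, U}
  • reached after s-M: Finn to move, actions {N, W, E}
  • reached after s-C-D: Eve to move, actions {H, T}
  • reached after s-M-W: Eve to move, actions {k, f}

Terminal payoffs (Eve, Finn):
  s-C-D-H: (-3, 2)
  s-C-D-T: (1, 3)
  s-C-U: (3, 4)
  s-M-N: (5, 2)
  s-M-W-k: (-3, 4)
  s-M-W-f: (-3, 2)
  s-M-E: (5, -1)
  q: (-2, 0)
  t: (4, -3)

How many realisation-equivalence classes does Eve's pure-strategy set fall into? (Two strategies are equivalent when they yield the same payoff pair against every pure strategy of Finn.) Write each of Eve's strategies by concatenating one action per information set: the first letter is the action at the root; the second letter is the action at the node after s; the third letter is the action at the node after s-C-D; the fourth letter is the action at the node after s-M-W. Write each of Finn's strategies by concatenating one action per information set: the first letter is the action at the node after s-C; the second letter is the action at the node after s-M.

6

Eve has 24 pure strategies: sCHk, sCHf, sCTk, sCTf, sMHk, sMHf, sMTk, sMTf, qCHk, qCHf, qCTk, qCTf, qMHk, qMHf, qMTk, qMTf, tCHk, tCHf, tCTk, tCTf, tMHk, tMHf, tMTk, tMTf. Columns: DN, DW, DE, UN, UW, UE.
{sCHk, sCHf} → row (-3,2) (-3,2) (-3,2) (3,4) (3,4) (3,4)
{sCTk, sCTf} → row (1,3) (1,3) (1,3) (3,4) (3,4) (3,4)
{sMHk, sMTk} → row (5,2) (-3,4) (5,-1) (5,2) (-3,4) (5,-1)
{sMHf, sMTf} → row (5,2) (-3,2) (5,-1) (5,2) (-3,2) (5,-1)
{qCHk, qCHf, qCTk, qCTf, qMHk, qMHf, qMTk, qMTf} → row (-2,0) (-2,0) (-2,0) (-2,0) (-2,0) (-2,0)
{tCHk, tCHf, tCTk, tCTf, tMHk, tMHf, tMTk, tMTf} → row (4,-3) (4,-3) (4,-3) (4,-3) (4,-3) (4,-3)
That's 6 distinct rows out of 24 strategies.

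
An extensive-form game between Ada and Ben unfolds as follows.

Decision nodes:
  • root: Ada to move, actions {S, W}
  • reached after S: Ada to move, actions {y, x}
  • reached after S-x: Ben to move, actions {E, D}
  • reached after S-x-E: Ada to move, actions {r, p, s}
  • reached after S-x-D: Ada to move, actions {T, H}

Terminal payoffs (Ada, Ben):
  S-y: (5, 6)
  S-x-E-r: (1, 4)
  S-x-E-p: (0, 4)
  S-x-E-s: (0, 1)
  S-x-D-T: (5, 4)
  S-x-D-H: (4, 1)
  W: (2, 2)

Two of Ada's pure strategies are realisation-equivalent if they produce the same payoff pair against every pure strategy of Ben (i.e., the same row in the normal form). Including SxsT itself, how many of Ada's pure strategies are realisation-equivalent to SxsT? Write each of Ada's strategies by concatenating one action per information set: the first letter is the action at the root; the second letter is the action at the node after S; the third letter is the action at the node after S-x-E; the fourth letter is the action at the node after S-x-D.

Row for SxsT (columns E, D): (0,1) (5,4).
Every one of Ada's information sets is on the play path for some reply by Ben when Ada follows SxsT.
Changing the action at any of them therefore changes at least one column, so only SxsT itself gives this row.

1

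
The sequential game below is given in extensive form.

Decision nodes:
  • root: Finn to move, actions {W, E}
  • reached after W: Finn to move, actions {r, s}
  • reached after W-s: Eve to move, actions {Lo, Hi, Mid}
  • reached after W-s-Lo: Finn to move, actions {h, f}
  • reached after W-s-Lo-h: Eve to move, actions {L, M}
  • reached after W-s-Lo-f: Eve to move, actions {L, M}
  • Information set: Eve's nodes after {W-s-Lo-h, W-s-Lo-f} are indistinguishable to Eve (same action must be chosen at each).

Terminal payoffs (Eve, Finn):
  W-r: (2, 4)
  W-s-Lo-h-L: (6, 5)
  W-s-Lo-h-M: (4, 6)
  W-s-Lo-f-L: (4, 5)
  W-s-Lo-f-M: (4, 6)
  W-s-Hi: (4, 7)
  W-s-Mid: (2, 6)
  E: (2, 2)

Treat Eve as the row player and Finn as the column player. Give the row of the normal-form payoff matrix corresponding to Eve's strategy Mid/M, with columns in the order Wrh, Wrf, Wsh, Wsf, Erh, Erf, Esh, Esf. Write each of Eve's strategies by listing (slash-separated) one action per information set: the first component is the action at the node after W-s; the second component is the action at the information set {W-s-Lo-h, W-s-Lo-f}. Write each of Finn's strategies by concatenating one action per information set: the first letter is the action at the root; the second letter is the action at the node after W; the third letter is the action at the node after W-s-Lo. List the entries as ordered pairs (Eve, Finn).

vs Wrh: Finn plays W → Finn plays r at [W] → (2, 4)
vs Wrf: Finn plays W → Finn plays r at [W] → (2, 4)
vs Wsh: Finn plays W → Finn plays s at [W] → Eve plays Mid at [W-s] → (2, 6)
vs Wsf: Finn plays W → Finn plays s at [W] → Eve plays Mid at [W-s] → (2, 6)
vs Erh: Finn plays E → (2, 2)
vs Erf: Finn plays E → (2, 2)
vs Esh: Finn plays E → (2, 2)
vs Esf: Finn plays E → (2, 2)

(2,4) (2,4) (2,6) (2,6) (2,2) (2,2) (2,2) (2,2)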